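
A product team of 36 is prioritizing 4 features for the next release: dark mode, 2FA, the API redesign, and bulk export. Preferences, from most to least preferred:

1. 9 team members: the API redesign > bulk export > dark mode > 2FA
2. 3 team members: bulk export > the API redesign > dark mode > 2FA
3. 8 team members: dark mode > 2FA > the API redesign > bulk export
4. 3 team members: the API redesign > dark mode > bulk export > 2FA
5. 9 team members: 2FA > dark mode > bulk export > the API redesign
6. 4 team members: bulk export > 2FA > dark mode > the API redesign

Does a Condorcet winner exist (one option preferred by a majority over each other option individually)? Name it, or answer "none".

dark mode

dark mode vs 2FA: 23–13 for dark mode.
dark mode vs the API redesign: 21–15 for dark mode.
dark mode vs bulk export: 20–16 for dark mode.
dark mode beats every other option head-to-head.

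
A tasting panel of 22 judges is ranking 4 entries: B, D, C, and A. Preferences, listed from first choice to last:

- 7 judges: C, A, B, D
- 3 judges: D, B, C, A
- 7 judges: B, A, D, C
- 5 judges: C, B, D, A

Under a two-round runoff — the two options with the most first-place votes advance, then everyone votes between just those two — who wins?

C

Round 1 first-place votes: B 7, D 3, C 12, A 0.
C and B advance.
Runoff: C is preferred to B by 12 voters; B by 10.
C wins the runoff.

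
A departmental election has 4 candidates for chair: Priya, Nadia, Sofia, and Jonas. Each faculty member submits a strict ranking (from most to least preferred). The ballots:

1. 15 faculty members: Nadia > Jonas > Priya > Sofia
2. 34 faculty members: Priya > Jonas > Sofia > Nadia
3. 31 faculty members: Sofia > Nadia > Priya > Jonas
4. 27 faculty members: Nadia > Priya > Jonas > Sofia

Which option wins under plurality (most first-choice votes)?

First-place votes: Priya 34, Nadia 42, Sofia 31, Jonas 0.
Nadia has the most first-place votes.

Nadia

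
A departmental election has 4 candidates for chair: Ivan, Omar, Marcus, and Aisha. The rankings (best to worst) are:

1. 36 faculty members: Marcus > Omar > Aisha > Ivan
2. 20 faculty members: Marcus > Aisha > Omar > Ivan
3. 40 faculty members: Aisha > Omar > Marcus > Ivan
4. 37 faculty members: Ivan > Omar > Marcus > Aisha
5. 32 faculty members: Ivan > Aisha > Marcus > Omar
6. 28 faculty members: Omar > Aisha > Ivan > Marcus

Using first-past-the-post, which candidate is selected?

Ivan

First-place votes: Ivan 69, Omar 28, Marcus 56, Aisha 40.
Ivan has the most first-place votes.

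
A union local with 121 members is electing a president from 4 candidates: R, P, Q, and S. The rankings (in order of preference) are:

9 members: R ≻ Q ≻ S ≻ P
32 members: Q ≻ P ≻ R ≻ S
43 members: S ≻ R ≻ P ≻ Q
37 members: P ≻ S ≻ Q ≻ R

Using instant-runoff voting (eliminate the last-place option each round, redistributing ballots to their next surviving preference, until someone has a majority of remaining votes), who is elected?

S

Round 1: R 9, P 37, Q 32, S 43. Eliminate R.
Round 2: P 37, Q 41, S 43. Eliminate P.
Round 3: Q 41, S 80. S has a majority.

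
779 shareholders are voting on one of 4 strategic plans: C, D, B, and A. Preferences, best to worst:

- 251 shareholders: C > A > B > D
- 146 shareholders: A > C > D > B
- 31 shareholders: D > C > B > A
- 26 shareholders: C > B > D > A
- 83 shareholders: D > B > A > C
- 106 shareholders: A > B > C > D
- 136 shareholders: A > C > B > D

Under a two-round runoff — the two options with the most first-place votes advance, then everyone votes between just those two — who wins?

A

Round 1 first-place votes: C 277, D 114, B 0, A 388.
A and C advance.
Runoff: A is preferred to C by 471 voters; C by 308.
A wins the runoff.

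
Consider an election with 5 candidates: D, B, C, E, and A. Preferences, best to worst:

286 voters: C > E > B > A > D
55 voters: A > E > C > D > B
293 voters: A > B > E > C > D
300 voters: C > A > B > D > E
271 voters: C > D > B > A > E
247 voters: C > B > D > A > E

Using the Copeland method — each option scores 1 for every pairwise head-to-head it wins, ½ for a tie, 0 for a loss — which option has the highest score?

C

D: beats E; loses to B, C, and A → score 1.
B: beats D, E, and A; loses to C → score 3.
C: beats D, B, E, and A → score 4.
E: loses to D, B, C, and A → score 0.
A: beats D and E; loses to B and C → score 2.
C has the best pairwise record.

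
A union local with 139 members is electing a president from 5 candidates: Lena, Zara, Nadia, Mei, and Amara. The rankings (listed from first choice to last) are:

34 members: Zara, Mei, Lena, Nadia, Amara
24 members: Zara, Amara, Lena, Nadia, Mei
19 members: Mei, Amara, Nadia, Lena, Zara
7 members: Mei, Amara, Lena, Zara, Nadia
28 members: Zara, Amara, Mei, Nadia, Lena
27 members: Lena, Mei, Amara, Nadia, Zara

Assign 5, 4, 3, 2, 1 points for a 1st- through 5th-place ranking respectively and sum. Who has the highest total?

Zara

Lena: 34·3 + 24·3 + 19·2 + 7·3 + 28·1 + 27·5 = 396
Zara: 34·5 + 24·5 + 19·1 + 7·2 + 28·5 + 27·1 = 490
Nadia: 34·2 + 24·2 + 19·3 + 7·1 + 28·2 + 27·2 = 290
Mei: 34·4 + 24·1 + 19·5 + 7·5 + 28·3 + 27·4 = 482
Amara: 34·1 + 24·4 + 19·4 + 7·4 + 28·4 + 27·3 = 427
Zara has the highest Borda score (490).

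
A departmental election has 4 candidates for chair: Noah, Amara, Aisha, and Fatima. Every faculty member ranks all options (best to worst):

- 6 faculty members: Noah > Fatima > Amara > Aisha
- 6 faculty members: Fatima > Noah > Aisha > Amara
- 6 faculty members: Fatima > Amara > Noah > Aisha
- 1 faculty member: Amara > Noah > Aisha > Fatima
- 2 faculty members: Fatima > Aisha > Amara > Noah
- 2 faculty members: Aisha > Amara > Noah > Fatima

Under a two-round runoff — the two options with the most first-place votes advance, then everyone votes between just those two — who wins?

Round 1 first-place votes: Noah 6, Amara 1, Aisha 2, Fatima 14.
Fatima and Noah advance.
Runoff: Fatima is preferred to Noah by 14 voters; Noah by 9.
Fatima wins the runoff.

Fatima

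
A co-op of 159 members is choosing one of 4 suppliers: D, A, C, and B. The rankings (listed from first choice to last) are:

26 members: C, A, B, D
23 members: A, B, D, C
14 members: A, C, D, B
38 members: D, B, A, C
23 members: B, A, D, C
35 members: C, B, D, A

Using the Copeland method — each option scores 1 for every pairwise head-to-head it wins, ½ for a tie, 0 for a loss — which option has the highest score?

B

D: beats C; loses to A and B → score 1.
A: beats D and C; loses to B → score 2.
C: loses to D, A, and B → score 0.
B: beats D, A, and C → score 3.
B has the best pairwise record.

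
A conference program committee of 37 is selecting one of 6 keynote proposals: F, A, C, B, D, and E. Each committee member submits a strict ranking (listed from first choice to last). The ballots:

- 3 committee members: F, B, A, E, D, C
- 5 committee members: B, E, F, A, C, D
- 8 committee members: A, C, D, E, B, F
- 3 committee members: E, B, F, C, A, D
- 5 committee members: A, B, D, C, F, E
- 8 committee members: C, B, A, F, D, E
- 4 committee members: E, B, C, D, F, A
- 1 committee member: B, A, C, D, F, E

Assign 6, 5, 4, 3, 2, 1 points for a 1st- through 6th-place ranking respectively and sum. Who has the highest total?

B

F: 3·6 + 5·4 + 8·1 + 3·4 + 5·2 + 8·3 + 4·2 + 1·2 = 102
A: 3·4 + 5·3 + 8·6 + 3·2 + 5·6 + 8·4 + 4·1 + 1·5 = 152
C: 3·1 + 5·2 + 8·5 + 3·3 + 5·3 + 8·6 + 4·4 + 1·4 = 145
B: 3·5 + 5·6 + 8·2 + 3·5 + 5·5 + 8·5 + 4·5 + 1·6 = 167
D: 3·2 + 5·1 + 8·4 + 3·1 + 5·4 + 8·2 + 4·3 + 1·3 = 97
E: 3·3 + 5·5 + 8·3 + 3·6 + 5·1 + 8·1 + 4·6 + 1·1 = 114
B has the highest Borda score (167).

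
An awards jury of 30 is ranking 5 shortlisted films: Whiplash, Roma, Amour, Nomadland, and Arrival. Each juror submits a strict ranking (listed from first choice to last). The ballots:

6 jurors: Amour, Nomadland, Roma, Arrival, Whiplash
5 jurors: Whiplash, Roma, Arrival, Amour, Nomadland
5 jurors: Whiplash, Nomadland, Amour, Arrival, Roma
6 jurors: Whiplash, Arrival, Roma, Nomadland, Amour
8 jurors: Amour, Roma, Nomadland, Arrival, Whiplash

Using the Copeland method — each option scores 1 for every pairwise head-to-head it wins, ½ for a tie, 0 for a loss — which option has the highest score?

Whiplash: beats Roma, Amour, Nomadland, and Arrival → score 4.
Roma: beats Nomadland and Arrival; loses to Whiplash and Amour → score 2.
Amour: beats Roma, Nomadland, and Arrival; loses to Whiplash → score 3.
Nomadland: beats Arrival; loses to Whiplash, Roma, and Amour → score 1.
Arrival: loses to Whiplash, Roma, Amour, and Nomadland → score 0.
Whiplash has the best pairwise record.

Whiplash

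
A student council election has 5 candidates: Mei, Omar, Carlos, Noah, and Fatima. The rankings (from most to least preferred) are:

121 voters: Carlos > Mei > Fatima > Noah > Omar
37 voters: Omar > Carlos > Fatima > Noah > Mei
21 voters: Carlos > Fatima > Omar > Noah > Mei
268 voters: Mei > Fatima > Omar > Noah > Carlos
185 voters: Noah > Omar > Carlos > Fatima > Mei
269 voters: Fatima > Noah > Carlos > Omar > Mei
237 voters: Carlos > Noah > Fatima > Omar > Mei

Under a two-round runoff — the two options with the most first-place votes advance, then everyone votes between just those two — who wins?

Carlos

Round 1 first-place votes: Mei 268, Omar 37, Carlos 379, Noah 185, Fatima 269.
Carlos and Fatima advance.
Runoff: Carlos is preferred to Fatima by 601 voters; Fatima by 537.
Carlos wins the runoff.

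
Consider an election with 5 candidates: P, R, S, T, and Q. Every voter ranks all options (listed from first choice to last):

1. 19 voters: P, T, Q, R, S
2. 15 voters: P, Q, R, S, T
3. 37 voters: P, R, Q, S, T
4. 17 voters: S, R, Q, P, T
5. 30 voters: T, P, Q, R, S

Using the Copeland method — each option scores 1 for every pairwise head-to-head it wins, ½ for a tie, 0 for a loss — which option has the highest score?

P: beats R, S, T, and Q → score 4.
R: beats S and T; loses to P and Q → score 2.
S: beats T; loses to P, R, and Q → score 1.
T: loses to P, R, S, and Q → score 0.
Q: beats R, S, and T; loses to P → score 3.
P has the best pairwise record.

P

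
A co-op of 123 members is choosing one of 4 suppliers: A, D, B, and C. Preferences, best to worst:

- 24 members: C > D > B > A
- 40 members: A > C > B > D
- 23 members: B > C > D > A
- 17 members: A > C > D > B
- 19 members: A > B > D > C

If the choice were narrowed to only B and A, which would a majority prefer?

A

Voters preferring B to A: 47; preferring A to B: 76.
A wins the head-to-head.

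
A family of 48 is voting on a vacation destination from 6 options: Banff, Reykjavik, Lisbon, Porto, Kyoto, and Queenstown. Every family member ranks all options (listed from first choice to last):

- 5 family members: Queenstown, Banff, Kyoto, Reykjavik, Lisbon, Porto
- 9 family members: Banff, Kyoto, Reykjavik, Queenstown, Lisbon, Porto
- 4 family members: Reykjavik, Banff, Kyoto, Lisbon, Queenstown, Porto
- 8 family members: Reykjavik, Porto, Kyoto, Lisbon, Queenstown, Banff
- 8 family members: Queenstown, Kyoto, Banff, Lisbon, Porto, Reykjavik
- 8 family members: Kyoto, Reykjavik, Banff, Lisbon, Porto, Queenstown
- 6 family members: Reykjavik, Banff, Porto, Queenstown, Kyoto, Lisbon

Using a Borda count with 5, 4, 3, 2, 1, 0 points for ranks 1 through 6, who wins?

Kyoto

Banff: 5·4 + 9·5 + 4·4 + 8·0 + 8·3 + 8·3 + 6·4 = 153
Reykjavik: 5·2 + 9·3 + 4·5 + 8·5 + 8·0 + 8·4 + 6·5 = 159
Lisbon: 5·1 + 9·1 + 4·2 + 8·2 + 8·2 + 8·2 + 6·0 = 70
Porto: 5·0 + 9·0 + 4·0 + 8·4 + 8·1 + 8·1 + 6·3 = 66
Kyoto: 5·3 + 9·4 + 4·3 + 8·3 + 8·4 + 8·5 + 6·1 = 165
Queenstown: 5·5 + 9·2 + 4·1 + 8·1 + 8·5 + 8·0 + 6·2 = 107
Kyoto has the highest Borda score (165).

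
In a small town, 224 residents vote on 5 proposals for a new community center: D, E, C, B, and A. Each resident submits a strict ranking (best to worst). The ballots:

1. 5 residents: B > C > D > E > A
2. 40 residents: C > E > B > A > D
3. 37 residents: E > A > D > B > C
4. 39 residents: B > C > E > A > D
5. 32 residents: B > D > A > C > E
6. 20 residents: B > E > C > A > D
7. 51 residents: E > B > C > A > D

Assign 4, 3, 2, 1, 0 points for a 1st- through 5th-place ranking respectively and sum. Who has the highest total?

B

D: 5·2 + 40·0 + 37·2 + 39·0 + 32·3 + 20·0 + 51·0 = 180
E: 5·1 + 40·3 + 37·4 + 39·2 + 32·0 + 20·3 + 51·4 = 615
C: 5·3 + 40·4 + 37·0 + 39·3 + 32·1 + 20·2 + 51·2 = 466
B: 5·4 + 40·2 + 37·1 + 39·4 + 32·4 + 20·4 + 51·3 = 654
A: 5·0 + 40·1 + 37·3 + 39·1 + 32·2 + 20·1 + 51·1 = 325
B has the highest Borda score (654).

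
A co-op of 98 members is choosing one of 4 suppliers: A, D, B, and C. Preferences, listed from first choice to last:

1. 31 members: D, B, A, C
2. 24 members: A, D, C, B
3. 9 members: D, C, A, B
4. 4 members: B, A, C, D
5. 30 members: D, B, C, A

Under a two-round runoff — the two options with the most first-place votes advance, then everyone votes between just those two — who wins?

Round 1 first-place votes: A 24, D 70, B 4, C 0.
D and A advance.
Runoff: D is preferred to A by 70 voters; A by 28.
D wins the runoff.

D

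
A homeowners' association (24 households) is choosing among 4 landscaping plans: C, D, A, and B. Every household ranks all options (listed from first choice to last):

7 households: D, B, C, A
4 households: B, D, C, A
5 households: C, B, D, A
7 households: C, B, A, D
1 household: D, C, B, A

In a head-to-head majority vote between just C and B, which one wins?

C

Voters preferring C to B: 13; preferring B to C: 11.
C wins the head-to-head.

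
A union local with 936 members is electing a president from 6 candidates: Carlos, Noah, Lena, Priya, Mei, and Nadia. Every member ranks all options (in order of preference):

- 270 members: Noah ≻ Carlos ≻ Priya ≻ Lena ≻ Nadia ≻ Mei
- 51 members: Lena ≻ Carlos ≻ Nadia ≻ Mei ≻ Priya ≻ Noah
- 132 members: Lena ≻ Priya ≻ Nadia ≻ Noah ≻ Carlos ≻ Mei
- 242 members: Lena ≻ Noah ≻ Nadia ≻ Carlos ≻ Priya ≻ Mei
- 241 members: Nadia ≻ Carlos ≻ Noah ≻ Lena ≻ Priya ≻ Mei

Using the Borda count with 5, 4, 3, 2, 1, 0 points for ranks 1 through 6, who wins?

Noah

Carlos: 270·4 + 51·4 + 132·1 + 242·2 + 241·4 = 2864
Noah: 270·5 + 51·0 + 132·2 + 242·4 + 241·3 = 3305
Lena: 270·2 + 51·5 + 132·5 + 242·5 + 241·2 = 3147
Priya: 270·3 + 51·1 + 132·4 + 242·1 + 241·1 = 1872
Mei: 270·0 + 51·2 + 132·0 + 242·0 + 241·0 = 102
Nadia: 270·1 + 51·3 + 132·3 + 242·3 + 241·5 = 2750
Noah has the highest Borda score (3305).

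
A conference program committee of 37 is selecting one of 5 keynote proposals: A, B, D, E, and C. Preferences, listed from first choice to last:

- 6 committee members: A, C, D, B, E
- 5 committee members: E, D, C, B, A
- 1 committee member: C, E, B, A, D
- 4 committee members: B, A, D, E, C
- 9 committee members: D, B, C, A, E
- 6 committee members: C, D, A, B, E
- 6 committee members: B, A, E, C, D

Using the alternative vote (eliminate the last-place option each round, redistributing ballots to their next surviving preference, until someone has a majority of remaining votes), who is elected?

Round 1: A 6, B 10, D 9, E 5, C 7. Eliminate E.
Round 2: A 6, B 10, D 14, C 7. Eliminate A.
Round 3: B 10, D 14, C 13. Eliminate B.
Round 4: D 18, C 19. C has a majority.

C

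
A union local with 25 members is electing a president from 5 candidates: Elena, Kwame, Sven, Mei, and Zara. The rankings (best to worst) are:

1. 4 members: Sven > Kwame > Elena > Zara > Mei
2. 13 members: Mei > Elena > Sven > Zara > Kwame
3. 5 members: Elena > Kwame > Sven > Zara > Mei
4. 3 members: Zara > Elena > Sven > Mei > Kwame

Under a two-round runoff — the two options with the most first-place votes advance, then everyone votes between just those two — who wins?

Mei

Round 1 first-place votes: Elena 5, Kwame 0, Sven 4, Mei 13, Zara 3.
Mei and Elena advance.
Runoff: Mei is preferred to Elena by 13 voters; Elena by 12.
Mei wins the runoff.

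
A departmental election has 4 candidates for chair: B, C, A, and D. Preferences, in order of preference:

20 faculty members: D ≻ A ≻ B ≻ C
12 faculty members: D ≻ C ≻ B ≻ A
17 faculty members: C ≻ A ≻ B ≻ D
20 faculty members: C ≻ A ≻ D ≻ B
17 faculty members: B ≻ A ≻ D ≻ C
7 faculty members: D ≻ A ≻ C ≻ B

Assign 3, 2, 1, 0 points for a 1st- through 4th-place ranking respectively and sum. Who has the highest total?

B: 20·1 + 12·1 + 17·1 + 20·0 + 17·3 + 7·0 = 100
C: 20·0 + 12·2 + 17·3 + 20·3 + 17·0 + 7·1 = 142
A: 20·2 + 12·0 + 17·2 + 20·2 + 17·2 + 7·2 = 162
D: 20·3 + 12·3 + 17·0 + 20·1 + 17·1 + 7·3 = 154
A has the highest Borda score (162).

A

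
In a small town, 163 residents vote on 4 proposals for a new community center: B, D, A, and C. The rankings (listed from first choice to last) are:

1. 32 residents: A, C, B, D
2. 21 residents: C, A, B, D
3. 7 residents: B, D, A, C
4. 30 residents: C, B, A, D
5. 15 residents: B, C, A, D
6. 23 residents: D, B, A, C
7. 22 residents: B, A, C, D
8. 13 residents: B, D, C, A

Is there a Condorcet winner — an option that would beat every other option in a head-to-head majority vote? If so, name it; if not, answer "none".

Checking pairwise contests:
C beats B 83–80.
B beats D 140–23.
B beats A 110–53.
A beats C 84–79.
Every option loses at least one head-to-head, so there is no Condorcet winner.

none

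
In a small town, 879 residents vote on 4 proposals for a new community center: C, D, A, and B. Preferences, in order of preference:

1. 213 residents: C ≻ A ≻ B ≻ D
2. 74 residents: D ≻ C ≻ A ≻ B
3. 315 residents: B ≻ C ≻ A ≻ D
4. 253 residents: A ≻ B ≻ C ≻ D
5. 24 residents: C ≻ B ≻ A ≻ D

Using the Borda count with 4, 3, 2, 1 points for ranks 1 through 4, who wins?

C: 213·4 + 74·3 + 315·3 + 253·2 + 24·4 = 2621
D: 213·1 + 74·4 + 315·1 + 253·1 + 24·1 = 1101
A: 213·3 + 74·2 + 315·2 + 253·4 + 24·2 = 2477
B: 213·2 + 74·1 + 315·4 + 253·3 + 24·3 = 2591
C has the highest Borda score (2621).

C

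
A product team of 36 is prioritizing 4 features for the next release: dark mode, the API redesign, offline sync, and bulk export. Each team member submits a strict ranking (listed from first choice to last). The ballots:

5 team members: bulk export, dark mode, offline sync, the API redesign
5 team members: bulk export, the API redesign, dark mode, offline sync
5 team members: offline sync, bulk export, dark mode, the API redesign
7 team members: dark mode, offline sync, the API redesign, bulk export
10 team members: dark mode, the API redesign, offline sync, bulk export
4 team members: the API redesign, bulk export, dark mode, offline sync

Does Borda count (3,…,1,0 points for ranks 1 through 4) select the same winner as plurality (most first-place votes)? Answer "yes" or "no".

yes

Borda — scores: dark mode 75, the API redesign 49, offline sync 44, bulk export 48. Winner: dark mode.
Plurality — first-place votes: dark mode 17, the API redesign 4, offline sync 5, bulk export 10. Winner: dark mode.
The two methods agree.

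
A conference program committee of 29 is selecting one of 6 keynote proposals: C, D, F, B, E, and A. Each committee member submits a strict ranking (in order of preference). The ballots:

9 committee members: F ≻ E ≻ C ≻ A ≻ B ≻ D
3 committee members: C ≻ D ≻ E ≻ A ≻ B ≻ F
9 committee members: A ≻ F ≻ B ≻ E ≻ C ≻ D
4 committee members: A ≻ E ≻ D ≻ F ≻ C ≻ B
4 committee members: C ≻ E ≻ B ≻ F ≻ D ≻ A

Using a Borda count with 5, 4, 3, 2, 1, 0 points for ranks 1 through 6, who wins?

C: 9·3 + 3·5 + 9·1 + 4·1 + 4·5 = 75
D: 9·0 + 3·4 + 9·0 + 4·3 + 4·1 = 28
F: 9·5 + 3·0 + 9·4 + 4·2 + 4·2 = 97
B: 9·1 + 3·1 + 9·3 + 4·0 + 4·3 = 51
E: 9·4 + 3·3 + 9·2 + 4·4 + 4·4 = 95
A: 9·2 + 3·2 + 9·5 + 4·5 + 4·0 = 89
F has the highest Borda score (97).

F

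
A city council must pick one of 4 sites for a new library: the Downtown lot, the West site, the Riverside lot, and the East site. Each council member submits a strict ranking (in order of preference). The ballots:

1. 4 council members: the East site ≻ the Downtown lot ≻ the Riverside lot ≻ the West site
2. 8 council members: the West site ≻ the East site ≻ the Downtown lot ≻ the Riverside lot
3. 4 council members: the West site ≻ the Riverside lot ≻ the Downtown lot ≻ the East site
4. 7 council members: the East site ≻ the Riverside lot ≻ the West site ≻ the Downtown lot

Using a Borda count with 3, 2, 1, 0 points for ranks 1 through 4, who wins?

the Downtown lot: 4·2 + 8·1 + 4·1 + 7·0 = 20
the West site: 4·0 + 8·3 + 4·3 + 7·1 = 43
the Riverside lot: 4·1 + 8·0 + 4·2 + 7·2 = 26
the East site: 4·3 + 8·2 + 4·0 + 7·3 = 49
the East site has the highest Borda score (49).

the East site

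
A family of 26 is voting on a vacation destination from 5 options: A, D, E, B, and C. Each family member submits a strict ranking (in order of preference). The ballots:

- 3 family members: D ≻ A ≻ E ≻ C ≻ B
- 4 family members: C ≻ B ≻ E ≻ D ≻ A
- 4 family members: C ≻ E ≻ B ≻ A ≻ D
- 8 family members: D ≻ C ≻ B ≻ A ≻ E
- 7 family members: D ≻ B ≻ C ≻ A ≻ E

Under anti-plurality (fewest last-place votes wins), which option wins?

Last-place votes: A 4, D 4, E 15, B 3, C 0.
C is ranked last by the fewest voters, so C wins.

C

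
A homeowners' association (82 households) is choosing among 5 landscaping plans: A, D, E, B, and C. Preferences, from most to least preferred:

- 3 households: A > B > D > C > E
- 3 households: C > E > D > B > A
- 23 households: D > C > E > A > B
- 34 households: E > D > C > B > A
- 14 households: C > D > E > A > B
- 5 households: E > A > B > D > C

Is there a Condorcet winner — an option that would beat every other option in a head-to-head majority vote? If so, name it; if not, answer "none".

none

Checking pairwise contests:
D beats A 74–8.
E beats D 42–40.
C beats E 43–39.
A beats B 45–37.
D beats C 65–17.
Every option loses at least one head-to-head, so there is no Condorcet winner.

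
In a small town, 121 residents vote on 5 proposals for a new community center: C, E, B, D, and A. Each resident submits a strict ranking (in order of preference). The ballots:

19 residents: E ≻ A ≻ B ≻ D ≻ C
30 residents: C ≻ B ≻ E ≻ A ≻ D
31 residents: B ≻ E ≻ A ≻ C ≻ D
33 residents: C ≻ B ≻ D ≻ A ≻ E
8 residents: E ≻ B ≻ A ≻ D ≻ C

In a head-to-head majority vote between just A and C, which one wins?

C

Voters preferring A to C: 58; preferring C to A: 63.
C wins the head-to-head.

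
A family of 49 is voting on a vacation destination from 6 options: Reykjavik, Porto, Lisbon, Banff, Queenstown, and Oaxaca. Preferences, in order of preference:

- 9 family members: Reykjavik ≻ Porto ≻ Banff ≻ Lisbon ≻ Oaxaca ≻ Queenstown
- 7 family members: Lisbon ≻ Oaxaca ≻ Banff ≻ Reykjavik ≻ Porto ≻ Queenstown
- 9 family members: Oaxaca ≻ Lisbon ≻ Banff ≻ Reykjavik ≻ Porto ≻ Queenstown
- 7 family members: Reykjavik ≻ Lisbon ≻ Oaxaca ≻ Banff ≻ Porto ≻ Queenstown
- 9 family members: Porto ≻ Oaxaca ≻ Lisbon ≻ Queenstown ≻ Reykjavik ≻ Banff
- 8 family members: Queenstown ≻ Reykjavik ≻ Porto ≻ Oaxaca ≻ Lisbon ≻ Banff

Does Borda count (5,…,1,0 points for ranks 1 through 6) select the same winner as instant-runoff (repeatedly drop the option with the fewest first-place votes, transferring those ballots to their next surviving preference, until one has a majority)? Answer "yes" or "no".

Borda — scores: Reykjavik 153, Porto 128, Lisbon 152, Banff 89, Queenstown 58, Oaxaca 155. Winner: Oaxaca.
Instant-runoff — R1 Reykjavik 16, Porto 9, Lisbon 7, Banff 0, Queenstown 8, Oaxaca 9 (Banff out); R2 Reykjavik 16, Porto 9, Lisbon 7, Queenstown 8, Oaxaca 9 (Lisbon out); R3 Reykjavik 16, Porto 9, Queenstown 8, Oaxaca 16 (Queenstown out); R4 Reykjavik 24, Porto 9, Oaxaca 16 (Porto out); R5 Reykjavik 24, Oaxaca 25 (Oaxaca winner). Winner: Oaxaca.
The two methods agree.

yes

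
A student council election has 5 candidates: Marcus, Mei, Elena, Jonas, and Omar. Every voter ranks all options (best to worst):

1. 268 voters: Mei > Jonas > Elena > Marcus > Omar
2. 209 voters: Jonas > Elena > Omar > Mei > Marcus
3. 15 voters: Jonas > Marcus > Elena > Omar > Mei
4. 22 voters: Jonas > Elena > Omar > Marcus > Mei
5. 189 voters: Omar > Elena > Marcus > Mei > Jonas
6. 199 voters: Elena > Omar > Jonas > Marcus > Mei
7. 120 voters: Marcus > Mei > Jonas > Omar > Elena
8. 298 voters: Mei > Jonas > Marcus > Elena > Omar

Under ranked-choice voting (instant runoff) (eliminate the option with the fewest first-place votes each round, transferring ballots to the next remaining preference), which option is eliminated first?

Marcus

Round 1: Marcus 120, Mei 566, Elena 199, Jonas 246, Omar 189. Eliminate Marcus.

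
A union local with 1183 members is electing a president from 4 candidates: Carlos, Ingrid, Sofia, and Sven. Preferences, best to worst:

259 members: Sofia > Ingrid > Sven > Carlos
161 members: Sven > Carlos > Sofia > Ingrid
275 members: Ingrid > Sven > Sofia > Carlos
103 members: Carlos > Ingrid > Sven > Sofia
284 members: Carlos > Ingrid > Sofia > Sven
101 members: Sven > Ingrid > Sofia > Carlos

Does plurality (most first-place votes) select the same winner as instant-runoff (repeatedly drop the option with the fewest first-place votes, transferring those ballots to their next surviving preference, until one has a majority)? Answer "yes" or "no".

no

Plurality — first-place votes: Carlos 387, Ingrid 275, Sofia 259, Sven 262. Winner: Carlos.
Instant-runoff — R1 Carlos 387, Ingrid 275, Sofia 259, Sven 262 (Sofia out); R2 Carlos 387, Ingrid 534, Sven 262 (Sven out); R3 Carlos 548, Ingrid 635 (Ingrid winner). Winner: Ingrid.
The two methods disagree.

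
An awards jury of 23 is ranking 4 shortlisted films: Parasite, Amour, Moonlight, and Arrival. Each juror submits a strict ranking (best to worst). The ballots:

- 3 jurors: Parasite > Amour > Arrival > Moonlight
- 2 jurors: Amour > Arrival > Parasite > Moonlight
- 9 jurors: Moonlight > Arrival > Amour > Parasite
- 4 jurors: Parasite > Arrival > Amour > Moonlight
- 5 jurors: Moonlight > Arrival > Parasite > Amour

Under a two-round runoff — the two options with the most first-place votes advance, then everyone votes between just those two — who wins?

Moonlight

Round 1 first-place votes: Parasite 7, Amour 2, Moonlight 14, Arrival 0.
Moonlight and Parasite advance.
Runoff: Moonlight is preferred to Parasite by 14 voters; Parasite by 9.
Moonlight wins the runoff.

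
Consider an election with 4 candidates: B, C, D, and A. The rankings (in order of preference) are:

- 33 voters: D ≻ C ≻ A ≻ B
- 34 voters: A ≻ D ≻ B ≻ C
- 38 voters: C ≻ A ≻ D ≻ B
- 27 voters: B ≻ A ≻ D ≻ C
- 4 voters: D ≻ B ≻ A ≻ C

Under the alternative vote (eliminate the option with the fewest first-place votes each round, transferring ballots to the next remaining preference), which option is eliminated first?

Round 1: B 27, C 38, D 37, A 34. Eliminate B.

B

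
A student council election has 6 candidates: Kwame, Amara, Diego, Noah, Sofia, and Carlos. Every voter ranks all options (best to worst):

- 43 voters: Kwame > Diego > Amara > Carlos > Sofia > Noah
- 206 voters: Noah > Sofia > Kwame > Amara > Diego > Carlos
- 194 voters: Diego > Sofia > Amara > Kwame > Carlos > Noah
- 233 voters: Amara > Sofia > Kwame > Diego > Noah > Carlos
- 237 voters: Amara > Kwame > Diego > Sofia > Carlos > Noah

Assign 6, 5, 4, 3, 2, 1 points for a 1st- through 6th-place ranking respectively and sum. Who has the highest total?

Kwame: 43·6 + 206·4 + 194·3 + 233·4 + 237·5 = 3781
Amara: 43·4 + 206·3 + 194·4 + 233·6 + 237·6 = 4386
Diego: 43·5 + 206·2 + 194·6 + 233·3 + 237·4 = 3438
Noah: 43·1 + 206·6 + 194·1 + 233·2 + 237·1 = 2176
Sofia: 43·2 + 206·5 + 194·5 + 233·5 + 237·3 = 3962
Carlos: 43·3 + 206·1 + 194·2 + 233·1 + 237·2 = 1430
Amara has the highest Borda score (4386).

Amara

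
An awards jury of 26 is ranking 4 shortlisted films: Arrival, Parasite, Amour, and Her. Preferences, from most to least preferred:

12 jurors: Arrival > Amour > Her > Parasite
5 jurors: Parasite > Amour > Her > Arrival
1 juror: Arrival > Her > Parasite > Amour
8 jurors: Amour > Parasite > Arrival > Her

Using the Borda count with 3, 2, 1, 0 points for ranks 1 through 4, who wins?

Amour

Arrival: 12·3 + 5·0 + 1·3 + 8·1 = 47
Parasite: 12·0 + 5·3 + 1·1 + 8·2 = 32
Amour: 12·2 + 5·2 + 1·0 + 8·3 = 58
Her: 12·1 + 5·1 + 1·2 + 8·0 = 19
Amour has the highest Borda score (58).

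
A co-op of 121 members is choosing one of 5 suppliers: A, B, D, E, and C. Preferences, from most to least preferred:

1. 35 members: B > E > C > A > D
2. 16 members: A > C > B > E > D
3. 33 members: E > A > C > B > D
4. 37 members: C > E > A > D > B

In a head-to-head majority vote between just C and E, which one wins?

E

Voters preferring C to E: 53; preferring E to C: 68.
E wins the head-to-head.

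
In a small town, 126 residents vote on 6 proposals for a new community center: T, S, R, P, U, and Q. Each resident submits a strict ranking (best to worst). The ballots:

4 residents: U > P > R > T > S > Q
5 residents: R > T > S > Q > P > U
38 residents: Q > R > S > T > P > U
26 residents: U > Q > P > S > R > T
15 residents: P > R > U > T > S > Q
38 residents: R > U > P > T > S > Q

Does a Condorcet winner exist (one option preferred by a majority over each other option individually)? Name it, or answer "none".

none

Checking pairwise contests:
S beats T 64–62.
R beats S 100–26.
Q beats R 64–62.
R beats P 81–45.
R beats U 96–30.
U beats Q 83–43.
Every option loses at least one head-to-head, so there is no Condorcet winner.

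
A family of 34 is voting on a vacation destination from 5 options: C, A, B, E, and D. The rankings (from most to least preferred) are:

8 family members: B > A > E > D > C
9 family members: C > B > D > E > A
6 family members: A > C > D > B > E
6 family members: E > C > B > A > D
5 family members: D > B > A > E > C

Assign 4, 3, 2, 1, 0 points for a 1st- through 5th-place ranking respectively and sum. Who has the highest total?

B

C: 8·0 + 9·4 + 6·3 + 6·3 + 5·0 = 72
A: 8·3 + 9·0 + 6·4 + 6·1 + 5·2 = 64
B: 8·4 + 9·3 + 6·1 + 6·2 + 5·3 = 92
E: 8·2 + 9·1 + 6·0 + 6·4 + 5·1 = 54
D: 8·1 + 9·2 + 6·2 + 6·0 + 5·4 = 58
B has the highest Borda score (92).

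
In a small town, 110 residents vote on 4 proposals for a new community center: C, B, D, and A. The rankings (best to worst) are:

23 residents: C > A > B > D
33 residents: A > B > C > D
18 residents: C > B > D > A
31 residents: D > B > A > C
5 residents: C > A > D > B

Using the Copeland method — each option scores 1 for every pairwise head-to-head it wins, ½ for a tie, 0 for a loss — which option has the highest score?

C: beats D; loses to B and A → score 1.
B: beats C and D; loses to A → score 2.
D: loses to C, B, and A → score 0.
A: beats C, B, and D → score 3.
A has the best pairwise record.

A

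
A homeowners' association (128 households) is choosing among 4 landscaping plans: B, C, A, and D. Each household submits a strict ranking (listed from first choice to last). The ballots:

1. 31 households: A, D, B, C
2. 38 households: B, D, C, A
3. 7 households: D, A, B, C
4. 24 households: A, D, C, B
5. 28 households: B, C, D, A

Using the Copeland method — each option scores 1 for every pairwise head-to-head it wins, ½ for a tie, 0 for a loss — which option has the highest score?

B

B: beats C, A, and D → score 3.
C: beats A; loses to B and D → score 1.
A: loses to B, C, and D → score 0.
D: beats C and A; loses to B → score 2.
B has the best pairwise record.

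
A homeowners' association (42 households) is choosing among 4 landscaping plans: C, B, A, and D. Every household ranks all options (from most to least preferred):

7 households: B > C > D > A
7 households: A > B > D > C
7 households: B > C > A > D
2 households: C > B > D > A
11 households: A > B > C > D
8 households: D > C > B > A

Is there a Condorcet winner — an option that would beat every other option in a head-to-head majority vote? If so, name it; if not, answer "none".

B

B vs C: 32–10 for B.
B vs A: 24–18 for B.
B vs D: 34–8 for B.
B beats every other option head-to-head.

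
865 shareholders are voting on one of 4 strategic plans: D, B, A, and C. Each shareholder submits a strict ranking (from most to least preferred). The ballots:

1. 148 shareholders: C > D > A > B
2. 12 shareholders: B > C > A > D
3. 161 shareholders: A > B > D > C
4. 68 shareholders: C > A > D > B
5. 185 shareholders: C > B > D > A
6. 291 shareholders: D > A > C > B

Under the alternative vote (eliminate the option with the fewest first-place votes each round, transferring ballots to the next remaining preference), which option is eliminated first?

Round 1: D 291, B 12, A 161, C 401. Eliminate B.

B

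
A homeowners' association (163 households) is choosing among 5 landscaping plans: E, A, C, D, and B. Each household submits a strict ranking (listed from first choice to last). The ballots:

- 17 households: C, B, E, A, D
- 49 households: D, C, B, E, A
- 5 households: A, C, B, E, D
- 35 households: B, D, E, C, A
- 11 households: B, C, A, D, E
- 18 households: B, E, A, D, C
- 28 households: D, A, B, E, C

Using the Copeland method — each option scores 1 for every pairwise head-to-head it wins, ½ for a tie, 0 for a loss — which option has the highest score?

E: beats A; loses to C, D, and B → score 1.
A: loses to E, C, D, and B → score 0.
C: beats E and A; loses to D and B → score 2.
D: beats E, A, and C; loses to B → score 3.
B: beats E, A, C, and D → score 4.
B has the best pairwise record.

B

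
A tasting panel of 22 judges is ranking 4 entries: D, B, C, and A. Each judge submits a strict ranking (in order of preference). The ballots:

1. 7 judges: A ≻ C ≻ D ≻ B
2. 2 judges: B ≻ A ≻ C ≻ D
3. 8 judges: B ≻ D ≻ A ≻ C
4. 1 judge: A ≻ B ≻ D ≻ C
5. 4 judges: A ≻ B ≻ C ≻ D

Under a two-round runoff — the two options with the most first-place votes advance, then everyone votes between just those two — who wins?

Round 1 first-place votes: D 0, B 10, C 0, A 12.
A and B advance.
Runoff: A is preferred to B by 12 voters; B by 10.
A wins the runoff.

A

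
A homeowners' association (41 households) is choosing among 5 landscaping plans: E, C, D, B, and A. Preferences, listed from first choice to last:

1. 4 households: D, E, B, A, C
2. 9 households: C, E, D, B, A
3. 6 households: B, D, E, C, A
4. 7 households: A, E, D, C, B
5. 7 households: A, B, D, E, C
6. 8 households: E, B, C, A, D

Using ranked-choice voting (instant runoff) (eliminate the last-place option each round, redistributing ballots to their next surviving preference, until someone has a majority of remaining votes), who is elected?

E

Round 1: E 8, C 9, D 4, B 6, A 14. Eliminate D.
Round 2: E 12, C 9, B 6, A 14. Eliminate B.
Round 3: E 18, C 9, A 14. Eliminate C.
Round 4: E 27, A 14. E has a majority.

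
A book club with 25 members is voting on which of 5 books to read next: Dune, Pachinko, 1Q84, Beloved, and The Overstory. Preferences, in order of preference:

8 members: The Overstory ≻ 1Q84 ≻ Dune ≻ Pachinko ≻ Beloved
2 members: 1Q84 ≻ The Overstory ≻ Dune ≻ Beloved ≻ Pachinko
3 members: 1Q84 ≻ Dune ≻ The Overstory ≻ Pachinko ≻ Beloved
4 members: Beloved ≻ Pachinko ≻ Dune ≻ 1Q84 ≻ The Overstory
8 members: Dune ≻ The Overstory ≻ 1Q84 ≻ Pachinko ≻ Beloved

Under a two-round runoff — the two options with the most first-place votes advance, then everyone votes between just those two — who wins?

Round 1 first-place votes: Dune 8, Pachinko 0, 1Q84 5, Beloved 4, The Overstory 8.
Dune and The Overstory advance.
Runoff: Dune is preferred to The Overstory by 15 voters; The Overstory by 10.
Dune wins the runoff.

Dune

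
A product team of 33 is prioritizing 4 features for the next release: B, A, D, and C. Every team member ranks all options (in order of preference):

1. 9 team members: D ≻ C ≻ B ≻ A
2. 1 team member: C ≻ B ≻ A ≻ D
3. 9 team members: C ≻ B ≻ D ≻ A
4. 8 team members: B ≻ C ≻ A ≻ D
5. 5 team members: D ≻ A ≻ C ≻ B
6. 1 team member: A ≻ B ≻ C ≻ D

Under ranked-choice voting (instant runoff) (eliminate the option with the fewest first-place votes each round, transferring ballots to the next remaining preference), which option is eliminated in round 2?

Round 1: B 8, A 1, D 14, C 10. Eliminate A.
Round 2: B 9, D 14, C 10. Eliminate B.

B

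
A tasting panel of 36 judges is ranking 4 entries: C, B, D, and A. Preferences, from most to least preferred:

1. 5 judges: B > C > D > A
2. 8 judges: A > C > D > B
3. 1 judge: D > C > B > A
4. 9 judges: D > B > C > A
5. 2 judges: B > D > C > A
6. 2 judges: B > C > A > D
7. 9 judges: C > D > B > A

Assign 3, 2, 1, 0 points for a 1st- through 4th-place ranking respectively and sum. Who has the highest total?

C: 5·2 + 8·2 + 1·2 + 9·1 + 2·1 + 2·2 + 9·3 = 70
B: 5·3 + 8·0 + 1·1 + 9·2 + 2·3 + 2·3 + 9·1 = 55
D: 5·1 + 8·1 + 1·3 + 9·3 + 2·2 + 2·0 + 9·2 = 65
A: 5·0 + 8·3 + 1·0 + 9·0 + 2·0 + 2·1 + 9·0 = 26
C has the highest Borda score (70).

C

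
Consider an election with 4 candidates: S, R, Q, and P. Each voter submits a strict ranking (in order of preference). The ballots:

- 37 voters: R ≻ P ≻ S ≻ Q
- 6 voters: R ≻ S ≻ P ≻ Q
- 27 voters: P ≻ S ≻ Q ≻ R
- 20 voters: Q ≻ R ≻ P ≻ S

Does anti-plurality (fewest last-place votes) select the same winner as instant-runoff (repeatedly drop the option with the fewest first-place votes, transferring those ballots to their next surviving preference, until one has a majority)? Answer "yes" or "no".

Anti-plurality — last-place votes: S 20, R 27, Q 43, P 0. Winner: P.
Instant-runoff — R1 S 0, R 43, Q 20, P 27 (S out); R2 R 43, Q 20, P 27 (Q out); R3 R 63, P 27 (R winner). Winner: R.
The two methods disagree.

no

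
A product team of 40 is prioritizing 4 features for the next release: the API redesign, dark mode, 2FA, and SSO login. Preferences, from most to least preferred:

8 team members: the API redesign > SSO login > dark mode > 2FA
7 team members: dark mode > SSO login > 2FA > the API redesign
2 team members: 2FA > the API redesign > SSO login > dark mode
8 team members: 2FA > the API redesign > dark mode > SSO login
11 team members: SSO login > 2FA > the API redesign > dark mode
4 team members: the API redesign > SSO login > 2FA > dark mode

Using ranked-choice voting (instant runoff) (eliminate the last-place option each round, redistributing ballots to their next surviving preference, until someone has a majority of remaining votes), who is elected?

Round 1: the API redesign 12, dark mode 7, 2FA 10, SSO login 11. Eliminate dark mode.
Round 2: the API redesign 12, 2FA 10, SSO login 18. Eliminate 2FA.
Round 3: the API redesign 22, SSO login 18. The API redesign has a majority.

the API redesign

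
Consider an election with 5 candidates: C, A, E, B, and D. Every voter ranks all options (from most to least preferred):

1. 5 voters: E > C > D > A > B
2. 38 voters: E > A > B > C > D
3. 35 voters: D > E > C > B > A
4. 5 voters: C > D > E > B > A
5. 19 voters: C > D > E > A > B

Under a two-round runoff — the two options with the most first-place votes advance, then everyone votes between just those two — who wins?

D

Round 1 first-place votes: C 24, A 0, E 43, B 0, D 35.
E and D advance.
Runoff: E is preferred to D by 43 voters; D by 59.
D wins the runoff.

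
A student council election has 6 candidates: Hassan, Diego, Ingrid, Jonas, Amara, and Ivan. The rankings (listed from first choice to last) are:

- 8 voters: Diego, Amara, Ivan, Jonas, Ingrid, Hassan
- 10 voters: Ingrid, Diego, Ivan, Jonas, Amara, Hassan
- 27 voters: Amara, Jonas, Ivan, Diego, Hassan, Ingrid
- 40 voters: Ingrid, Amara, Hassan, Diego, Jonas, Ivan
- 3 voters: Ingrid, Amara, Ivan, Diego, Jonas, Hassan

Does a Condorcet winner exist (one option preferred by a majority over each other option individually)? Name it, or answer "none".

Ingrid vs Hassan: 61–27 for Ingrid.
Ingrid vs Diego: 53–35 for Ingrid.
Ingrid vs Jonas: 53–35 for Ingrid.
Ingrid vs Amara: 53–35 for Ingrid.
Ingrid vs Ivan: 53–35 for Ingrid.
Ingrid beats every other option head-to-head.

Ingrid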